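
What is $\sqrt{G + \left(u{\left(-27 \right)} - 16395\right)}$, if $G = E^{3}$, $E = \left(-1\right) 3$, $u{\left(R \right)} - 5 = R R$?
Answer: $2 i \sqrt{3922} \approx 125.25 i$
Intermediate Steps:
$u{\left(R \right)} = 5 + R^{2}$ ($u{\left(R \right)} = 5 + R R = 5 + R^{2}$)
$E = -3$
$G = -27$ ($G = \left(-3\right)^{3} = -27$)
$\sqrt{G + \left(u{\left(-27 \right)} - 16395\right)} = \sqrt{-27 - \left(16390 - 729\right)} = \sqrt{-27 + \left(\left(5 + 729\right) - 16395\right)} = \sqrt{-27 + \left(734 - 16395\right)} = \sqrt{-27 - 15661} = \sqrt{-15688} = 2 i \sqrt{3922}$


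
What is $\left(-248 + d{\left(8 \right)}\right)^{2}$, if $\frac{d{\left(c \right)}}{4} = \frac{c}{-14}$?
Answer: $\frac{3069504}{49} \approx 62643.0$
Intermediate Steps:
$d{\left(c \right)} = - \frac{2 c}{7}$ ($d{\left(c \right)} = 4 \frac{c}{-14} = 4 c \left(- \frac{1}{14}\right) = 4 \left(- \frac{c}{14}\right) = - \frac{2 c}{7}$)
$\left(-248 + d{\left(8 \right)}\right)^{2} = \left(-248 - \frac{16}{7}\right)^{2} = \left(- \frac{1752}{7}\right)^{2} = \frac{3069504}{49}$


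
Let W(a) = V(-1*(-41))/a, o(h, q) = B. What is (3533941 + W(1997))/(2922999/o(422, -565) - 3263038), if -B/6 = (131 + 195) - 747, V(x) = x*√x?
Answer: -2975578322/2746503663 - 34522*√41/5484767815011 ≈ -1.0834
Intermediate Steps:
V(x) = x^(3/2)
B = 2526 (B = -6*((131 + 195) - 747) = -6*(326 - 747) = -6*(-421) = 2526)
o(h, q) = 2526
W(a) = 41*√41/a (W(a) = (-1*(-41))^(3/2)/a = 41^(3/2)/a = (41*√41)/a = 41*√41/a)
(3533941 + W(1997))/(2922999/o(422, -565) - 3263038) = (3533941 + 41*√41/1997)/(2922999/2526 - 3263038) = (3533941 + 41*√41*(1/1997))/(2922999*(1/2526) - 3263038) = (3533941 + 41*√41/1997)/(974333/842 - 3263038) = (3533941 + 41*√41/1997)/(-2746503663/842) = (3533941 + 41*√41/1997)*(-842/2746503663) = -2975578322/2746503663 - 34522*√41/5484767815011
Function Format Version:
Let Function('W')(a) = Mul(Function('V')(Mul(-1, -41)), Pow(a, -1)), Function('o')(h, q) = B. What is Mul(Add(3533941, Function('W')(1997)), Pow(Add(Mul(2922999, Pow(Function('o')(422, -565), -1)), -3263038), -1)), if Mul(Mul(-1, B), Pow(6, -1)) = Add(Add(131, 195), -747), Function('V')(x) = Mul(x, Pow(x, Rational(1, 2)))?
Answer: Add(Rational(-2975578322, 2746503663), Mul(Rational(-34522, 5484767815011), Pow(41, Rational(1, 2)))) ≈ -1.0834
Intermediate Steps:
Function('V')(x) = Pow(x, Rational(3, 2))
B = 2526 (B = Mul(-6, Add(Add(131, 195), -747)) = Mul(-6, Add(326, -747)) = Mul(-6, -421) = 2526)
Function('o')(h, q) = 2526
Function('W')(a) = Mul(41, Pow(41, Rational(1, 2)), Pow(a, -1)) (Function('W')(a) = Mul(Pow(Mul(-1, -41), Rational(3, 2)), Pow(a, -1)) = Mul(Pow(41, Rational(3, 2)), Pow(a, -1)) = Mul(Mul(41, Pow(41, Rational(1, 2))), Pow(a, -1)) = Mul(41, Pow(41, Rational(1, 2)), Pow(a, -1)))
Mul(Add(3533941, Function('W')(1997)), Pow(Add(Mul(2922999, Pow(Function('o')(422, -565), -1)), -3263038), -1)) = Mul(Add(3533941, Mul(41, Pow(41, Rational(1, 2)), Pow(1997, -1))), Pow(Add(Mul(2922999, Pow(2526, -1)), -3263038), -1)) = Mul(Add(3533941, Mul(41, Pow(41, Rational(1, 2)), Rational(1, 1997))), Pow(Add(Mul(2922999, Rational(1, 2526)), -3263038), -1)) = Mul(Add(3533941, Mul(Rational(41, 1997), Pow(41, Rational(1, 2)))), Pow(Add(Rational(974333, 842), -3263038), -1)) = Mul(Add(3533941, Mul(Rational(41, 1997), Pow(41, Rational(1, 2)))), Pow(Rational(-2746503663, 842), -1)) = Mul(Add(3533941, Mul(Rational(41, 1997), Pow(41, Rational(1, 2)))), Rational(-842, 2746503663)) = Add(Rational(-2975578322, 2746503663), Mul(Rational(-34522, 5484767815011), Pow(41, Rational(1, 2))))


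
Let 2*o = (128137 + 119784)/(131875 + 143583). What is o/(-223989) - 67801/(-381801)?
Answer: 929609927187267/5234878768145236 ≈ 0.17758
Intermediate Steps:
o = 247921/550916 (o = ((128137 + 119784)/(131875 + 143583))/2 = (247921/275458)/2 = (247921*(1/275458))/2 = (½)*(247921/275458) = 247921/550916 ≈ 0.45002)
o/(-223989) - 67801/(-381801) = (247921/550916)/(-223989) - 67801/(-381801) = (247921/550916)*(-1/223989) - 67801*(-1/381801) = -247921/123399123924 + 67801/381801 = 929609927187267/5234878768145236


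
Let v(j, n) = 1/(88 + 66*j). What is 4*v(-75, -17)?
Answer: -2/2431 ≈ -0.00082271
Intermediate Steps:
4*v(-75, -17) = 4*(1/(22*(4 + 3*(-75)))) = 4*(1/(22*(4 - 225))) = 4*((1/22)/(-221)) = 4*((1/22)*(-1/221)) = 4*(-1/4862) = -2/2431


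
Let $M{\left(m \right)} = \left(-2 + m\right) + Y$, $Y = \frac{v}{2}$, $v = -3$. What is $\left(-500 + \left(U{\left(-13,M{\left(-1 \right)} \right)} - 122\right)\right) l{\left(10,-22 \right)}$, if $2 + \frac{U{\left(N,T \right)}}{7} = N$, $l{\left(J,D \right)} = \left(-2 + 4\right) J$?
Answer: $-14540$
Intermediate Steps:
$l{\left(J,D \right)} = 2 J$
$Y = - \frac{3}{2} \approx -1.5$
$M{\left(m \right)} = - \frac{7}{2} + m$ ($M{\left(m \right)} = \left(-2 + m\right) - \frac{3}{2} = - \frac{7}{2} + m$)
$U{\left(N,T \right)} = -14 + 7 N$
$\left(-500 + \left(U{\left(-13,M{\left(-1 \right)} \right)} - 122\right)\right) l{\left(10,-22 \right)} = \left(-500 + \left(\left(-14 + 7 \left(-13\right)\right) - 122\right)\right) 2 \cdot 10 = \left(-500 - 227\right) 20 = \left(-727\right) 20 = -14540$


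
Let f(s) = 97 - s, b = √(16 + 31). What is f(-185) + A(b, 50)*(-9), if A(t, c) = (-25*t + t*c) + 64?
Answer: -294 - 225*√47 ≈ -1836.5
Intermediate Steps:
b = √47 ≈ 6.8557
A(t, c) = 64 - 25*t + c*t (A(t, c) = (-25*t + c*t) + 64 = 64 - 25*t + c*t)
f(-185) + A(b, 50)*(-9) = (97 - 1*(-185)) + (64 - 25*√47 + 50*√47)*(-9) = (97 + 185) + (64 + 25*√47)*(-9) = 282 + (-576 - 225*√47) = -294 - 225*√47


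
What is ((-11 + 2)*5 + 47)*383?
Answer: 766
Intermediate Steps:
((-11 + 2)*5 + 47)*383 = (-9*5 + 47)*383 = (-45 + 47)*383 = 2*383 = 766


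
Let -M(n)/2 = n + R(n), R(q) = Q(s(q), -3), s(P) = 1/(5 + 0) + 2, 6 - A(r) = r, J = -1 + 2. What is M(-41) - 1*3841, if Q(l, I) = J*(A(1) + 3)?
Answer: -3775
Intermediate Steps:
J = 1
A(r) = 6 - r
s(P) = 11/5 (s(P) = 1/5 + 2 = ⅕ + 2 = 11/5)
Q(l, I) = 8 (Q(l, I) = 1*((6 - 1*1) + 3) = 1*((6 - 1) + 3) = 1*(5 + 3) = 1*8 = 8)
R(q) = 8
M(n) = -16 - 2*n (M(n) = -2*(n + 8) = -2*(8 + n) = -16 - 2*n)
M(-41) - 1*3841 = (-16 - 2*(-41)) - 1*3841 = (-16 + 82) - 3841 = 66 - 3841 = -3775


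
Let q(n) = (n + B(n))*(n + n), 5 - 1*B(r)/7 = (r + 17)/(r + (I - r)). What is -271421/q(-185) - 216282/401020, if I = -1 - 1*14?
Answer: -31780702169/8472349540 ≈ -3.7511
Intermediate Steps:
I = -15 (I = -1 - 14 = -15)
B(r) = 644/15 + 7*r/15 (B(r) = 35 - 7*(r + 17)/(r + (-15 - r)) = 35 - 7*(17 + r)/(-15) = 35 - 7*(17 + r)*(-1)/15 = 35 - 7*(-17/15 - r/15) = 35 + (119/15 + 7*r/15) = 644/15 + 7*r/15)
q(n) = 2*n*(644/15 + 22*n/15) (q(n) = (n + (644/15 + 7*n/15))*(n + n) = (644/15 + 22*n/15)*(2*n) = 2*n*(644/15 + 22*n/15))
-271421/q(-185) - 216282/401020 = -271421*(-3/(148*(322 + 11*(-185)))) - 216282/401020 = -271421*(-3/(148*(322 - 2035))) - 216282*1/401020 = -271421/((4/15)*(-185)*(-1713)) - 108141/200510 = -271421/84508 - 108141/200510 = -31780702169/8472349540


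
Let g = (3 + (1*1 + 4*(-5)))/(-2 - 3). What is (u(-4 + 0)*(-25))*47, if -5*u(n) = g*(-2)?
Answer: -1504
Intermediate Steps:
g = 16/5 (g = (3 + (1 - 20))/(-5) = (3 - 19)*(-1/5) = -16*(-1/5) = 16/5 ≈ 3.2000)
u(n) = 32/25 (u(n) = -16*(-2)/25 = -1/5*(-32/5) = 32/25)
(u(-4 + 0)*(-25))*47 = ((32/25)*(-25))*47 = -32*47 = -1504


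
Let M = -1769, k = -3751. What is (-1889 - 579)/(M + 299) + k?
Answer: -2755751/735 ≈ -3749.3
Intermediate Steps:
(-1889 - 579)/(M + 299) + k = (-1889 - 579)/(-1769 + 299) - 3751 = -2468/(-1470) - 3751 = -2468*(-1/1470) - 3751 = 1234/735 - 3751 = -2755751/735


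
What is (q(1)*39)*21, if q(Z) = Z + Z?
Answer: 1638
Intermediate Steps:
q(Z) = 2*Z
(q(1)*39)*21 = ((2*1)*39)*21 = (2*39)*21 = 78*21 = 1638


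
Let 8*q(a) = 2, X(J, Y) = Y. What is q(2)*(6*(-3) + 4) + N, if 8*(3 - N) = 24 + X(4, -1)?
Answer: -27/8 ≈ -3.3750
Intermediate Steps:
q(a) = ¼ (q(a) = (⅛)*2 = ¼)
N = ⅛ (N = 3 - (24 - 1)/8 = 3 - ⅛*23 = 3 - 23/8 = ⅛ ≈ 0.12500)
q(2)*(6*(-3) + 4) + N = (6*(-3) + 4)/4 + ⅛ = (-18 + 4)/4 + ⅛ = (¼)*(-14) + ⅛ = -7/2 + ⅛ = -27/8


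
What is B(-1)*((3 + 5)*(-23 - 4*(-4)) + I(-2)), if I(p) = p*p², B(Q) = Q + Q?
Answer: 128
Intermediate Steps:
B(Q) = 2*Q
I(p) = p³
B(-1)*((3 + 5)*(-23 - 4*(-4)) + I(-2)) = (2*(-1))*((3 + 5)*(-23 - 4*(-4)) + (-2)³) = -2*(8*(-23 + 16) - 8) = -2*(8*(-7) - 8) = -2*(-56 - 8) = -2*(-64) = 128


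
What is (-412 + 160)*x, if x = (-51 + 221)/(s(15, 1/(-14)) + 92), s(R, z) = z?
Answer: -66640/143 ≈ -466.01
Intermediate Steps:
x = 2380/1287 (x = (-51 + 221)/(1/(-14) + 92) = 170/(-1/14 + 92) = 170/(1287/14) = 170*(14/1287) = 2380/1287 ≈ 1.8493)
(-412 + 160)*x = (-412 + 160)*(2380/1287) = -252*2380/1287 = -66640/143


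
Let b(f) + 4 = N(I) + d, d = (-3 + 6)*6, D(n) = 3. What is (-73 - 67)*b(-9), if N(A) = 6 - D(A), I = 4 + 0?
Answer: -2380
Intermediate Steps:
I = 4
d = 18 (d = 3*6 = 18)
N(A) = 3 (N(A) = 6 - 1*3 = 6 - 3 = 3)
b(f) = 17 (b(f) = -4 + (3 + 18) = -4 + 21 = 17)
(-73 - 67)*b(-9) = (-73 - 67)*17 = -140*17 = -2380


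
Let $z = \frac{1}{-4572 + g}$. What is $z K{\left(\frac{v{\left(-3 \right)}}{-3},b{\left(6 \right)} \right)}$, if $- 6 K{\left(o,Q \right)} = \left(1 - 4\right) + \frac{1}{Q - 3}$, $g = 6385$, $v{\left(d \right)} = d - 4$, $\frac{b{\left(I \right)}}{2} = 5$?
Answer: $\frac{10}{38073} \approx 0.00026265$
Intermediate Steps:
$b{\left(I \right)} = 10$ ($b{\left(I \right)} = 2 \cdot 5 = 10$)
$v{\left(d \right)} = -4 + d$ ($v{\left(d \right)} = d - 4 = -4 + d$)
$K{\left(o,Q \right)} = \frac{1}{2} - \frac{1}{6 \left(-3 + Q\right)}$ ($K{\left(o,Q \right)} = - \frac{\left(1 - 4\right) + \frac{1}{Q - 3}}{6} = - \frac{-3 + \frac{1}{-3 + Q}}{6} = \frac{1}{2} - \frac{1}{6 \left(-3 + Q\right)}$)
$z = \frac{1}{1813}$ ($z = \frac{1}{-4572 + 6385} = \frac{1}{1813} \approx 0.00055157$)
$z K{\left(\frac{v{\left(-3 \right)}}{-3},b{\left(6 \right)} \right)} = \frac{\frac{1}{6} \frac{1}{-3 + 10} \left(-10 + 3 \cdot 10\right)}{1813} = \frac{\frac{1}{6} \cdot \frac{1}{7} \left(-10 + 30\right)}{1813} = \frac{\frac{1}{6} \cdot \frac{1}{7} \cdot 20}{1813} = \frac{1}{1813} \cdot \frac{10}{21} = \frac{10}{38073}$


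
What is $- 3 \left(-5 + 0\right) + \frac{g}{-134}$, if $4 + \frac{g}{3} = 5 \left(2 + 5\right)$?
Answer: $\frac{1917}{134} \approx 14.306$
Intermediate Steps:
$g = 93$ ($g = -12 + 3 \cdot 5 \left(2 + 5\right) = -12 + 3 \cdot 5 \cdot 7 = -12 + 3 \cdot 35 = -12 + 105 = 93$)
$- 3 \left(-5 + 0\right) + \frac{g}{-134} = - 3 \left(-5 + 0\right) + \frac{1}{-134} \cdot 93 = \left(-3\right) \left(-5\right) - \frac{93}{134} = 15 - \frac{93}{134} = \frac{1917}{134}$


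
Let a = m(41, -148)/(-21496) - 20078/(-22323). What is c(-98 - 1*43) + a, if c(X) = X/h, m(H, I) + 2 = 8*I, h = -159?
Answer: 23415499187/12716163012 ≈ 1.8414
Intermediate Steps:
m(H, I) = -2 + 8*I
c(X) = -X/159 (c(X) = X/(-159) = X*(-1/159) = -X/159)
a = 229035883/239927604 (a = (-2 + 8*(-148))/(-21496) - 20078/(-22323) = (-2 - 1184)*(-1/21496) - 20078*(-1/22323) = -1186*(-1/21496) + 20078/22323 = 593/10748 + 20078/22323 = 229035883/239927604 ≈ 0.95460)
c(-98 - 1*43) + a = -(-98 - 1*43)/159 + 229035883/239927604 = -(-98 - 43)/159 + 229035883/239927604 = -1/159*(-141) + 229035883/239927604 = 47/53 + 229035883/239927604 = 23415499187/12716163012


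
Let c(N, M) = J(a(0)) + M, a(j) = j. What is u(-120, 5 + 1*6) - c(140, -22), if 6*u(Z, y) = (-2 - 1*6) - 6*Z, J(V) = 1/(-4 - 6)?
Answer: 4223/30 ≈ 140.77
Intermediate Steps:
J(V) = -1/10 (J(V) = 1/(-10) = -1/10)
c(N, M) = -1/10 + M
u(Z, y) = -4/3 - Z (u(Z, y) = ((-2 - 1*6) - 6*Z)/6 = ((-2 - 6) - 6*Z)/6 = (-8 - 6*Z)/6 = -4/3 - Z)
u(-120, 5 + 1*6) - c(140, -22) = (-4/3 - 1*(-120)) - (-1/10 - 22) = (-4/3 + 120) - 1*(-221/10) = 356/3 + 221/10 = 4223/30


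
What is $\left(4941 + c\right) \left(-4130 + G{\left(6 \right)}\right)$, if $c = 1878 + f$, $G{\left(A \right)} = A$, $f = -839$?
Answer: $-24661520$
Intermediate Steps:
$c = 1039$ ($c = 1878 - 839 = 1039$)
$\left(4941 + c\right) \left(-4130 + G{\left(6 \right)}\right) = \left(4941 + 1039\right) \left(-4130 + 6\right) = 5980 \left(-4124\right) = -24661520$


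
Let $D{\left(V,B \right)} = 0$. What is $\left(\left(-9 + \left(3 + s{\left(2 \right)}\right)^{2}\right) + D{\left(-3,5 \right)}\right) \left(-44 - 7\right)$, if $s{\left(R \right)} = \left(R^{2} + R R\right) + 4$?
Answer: $-11016$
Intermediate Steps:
$s{\left(R \right)} = 4 + 2 R^{2}$ ($s{\left(R \right)} = \left(R^{2} + R^{2}\right) + 4 = 2 R^{2} + 4 = 4 + 2 R^{2}$)
$\left(\left(-9 + \left(3 + s{\left(2 \right)}\right)^{2}\right) + D{\left(-3,5 \right)}\right) \left(-44 - 7\right) = \left(\left(-9 + \left(3 + \left(4 + 2 \cdot 2^{2}\right)\right)^{2}\right) + 0\right) \left(-44 - 7\right) = \left(\left(-9 + \left(3 + \left(4 + 2 \cdot 4\right)\right)^{2}\right) + 0\right) \left(-51\right) = \left(\left(-9 + \left(3 + \left(4 + 8\right)\right)^{2}\right) + 0\right) \left(-51\right) = \left(\left(-9 + \left(3 + 12\right)^{2}\right) + 0\right) \left(-51\right) = \left(\left(-9 + 15^{2}\right) + 0\right) \left(-51\right) = \left(\left(-9 + 225\right) + 0\right) \left(-51\right) = \left(216 + 0\right) \left(-51\right) = 216 \left(-51\right) = -11016$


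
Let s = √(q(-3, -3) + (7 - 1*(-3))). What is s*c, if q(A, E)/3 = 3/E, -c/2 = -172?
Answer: 344*√7 ≈ 910.14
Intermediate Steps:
c = 344 (c = -2*(-172) = 344)
q(A, E) = 9/E (q(A, E) = 3*(3/E) = 9/E)
s = √7 (s = √(9/(-3) + (7 - 1*(-3))) = √(9*(-⅓) + (7 + 3)) = √(-3 + 10) = √7 ≈ 2.6458)
s*c = √7*344 = 344*√7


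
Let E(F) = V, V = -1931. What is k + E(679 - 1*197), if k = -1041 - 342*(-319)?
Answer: 106126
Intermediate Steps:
E(F) = -1931
k = 108057 (k = -1041 + 109098 = 108057)
k + E(679 - 1*197) = 108057 - 1931 = 106126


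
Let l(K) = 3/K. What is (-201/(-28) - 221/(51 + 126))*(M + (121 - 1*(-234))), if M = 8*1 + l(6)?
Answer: 21365803/9912 ≈ 2155.6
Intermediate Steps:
M = 17/2 (M = 8*1 + 3/6 = 8 + 3*(⅙) = 8 + ½ = 17/2 ≈ 8.5000)
(-201/(-28) - 221/(51 + 126))*(M + (121 - 1*(-234))) = (-201/(-28) - 221/(51 + 126))*(17/2 + (121 - 1*(-234))) = (-201*(-1/28) - 221/177)*(17/2 + (121 + 234)) = (201/28 - 221*1/177)*(17/2 + 355) = (201/28 - 221/177)*(727/2) = (29389/4956)*(727/2) = 21365803/9912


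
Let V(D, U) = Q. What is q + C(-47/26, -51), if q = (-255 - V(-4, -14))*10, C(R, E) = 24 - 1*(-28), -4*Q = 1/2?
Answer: -9987/4 ≈ -2496.8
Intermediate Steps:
Q = -1/8 (Q = -1/(4*2) = -1/4*1/2 = -1/8 ≈ -0.12500)
V(D, U) = -1/8
C(R, E) = 52 (C(R, E) = 24 + 28 = 52)
q = -10195/4 (q = (-255 - 1*(-1/8))*10 = (-255 + 1/8)*10 = -2039/8*10 = -10195/4 ≈ -2548.8)
q + C(-47/26, -51) = -10195/4 + 52 = -9987/4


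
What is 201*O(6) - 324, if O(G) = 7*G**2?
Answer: 50328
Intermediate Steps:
201*O(6) - 324 = 201*(7*6**2) - 324 = 201*(7*36) - 324 = 201*252 - 324 = 50652 - 324 = 50328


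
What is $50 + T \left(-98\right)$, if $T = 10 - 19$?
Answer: $932$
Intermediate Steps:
$T = -9$ ($T = 10 - 19 = -9$)
$50 + T \left(-98\right) = 50 - -882 = 50 + 882 = 932$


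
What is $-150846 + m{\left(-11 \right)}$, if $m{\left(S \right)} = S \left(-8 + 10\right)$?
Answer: $-150868$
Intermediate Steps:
$m{\left(S \right)} = 2 S$ ($m{\left(S \right)} = S 2 = 2 S$)
$-150846 + m{\left(-11 \right)} = -150846 + 2 \left(-11\right) = -150846 - 22 = -150868$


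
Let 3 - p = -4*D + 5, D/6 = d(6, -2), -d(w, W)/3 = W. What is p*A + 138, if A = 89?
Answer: 12776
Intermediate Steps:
d(w, W) = -3*W
D = 36 (D = 6*(-3*(-2)) = 6*6 = 36)
p = 142 (p = 3 - (-4*36 + 5) = 3 - (-144 + 5) = 3 - 1*(-139) = 3 + 139 = 142)
p*A + 138 = 142*89 + 138 = 12638 + 138 = 12776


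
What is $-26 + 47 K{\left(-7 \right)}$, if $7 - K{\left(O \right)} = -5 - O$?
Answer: $209$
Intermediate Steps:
$K{\left(O \right)} = 12 + O$ ($K{\left(O \right)} = 7 - \left(-5 - O\right) = 7 + \left(5 + O\right) = 12 + O$)
$-26 + 47 K{\left(-7 \right)} = -26 + 47 \left(12 - 7\right) = -26 + 47 \cdot 5 = -26 + 235 = 209$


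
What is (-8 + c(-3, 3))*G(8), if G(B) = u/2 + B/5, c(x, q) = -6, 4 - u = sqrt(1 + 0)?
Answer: -217/5 ≈ -43.400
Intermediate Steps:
u = 3 (u = 4 - sqrt(1 + 0) = 4 - sqrt(1) = 4 - 1*1 = 4 - 1 = 3)
G(B) = 3/2 + B/5
(-8 + c(-3, 3))*G(8) = (-8 - 6)*(3/2 + (1/5)*8) = -14*(3/2 + 8/5) = -14*31/10 = -217/5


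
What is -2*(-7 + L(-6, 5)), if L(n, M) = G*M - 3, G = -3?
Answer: 50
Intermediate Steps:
L(n, M) = -3 - 3*M (L(n, M) = -3*M - 3 = -3 - 3*M)
-2*(-7 + L(-6, 5)) = -2*(-7 + (-3 - 3*5)) = -2*(-7 + (-3 - 15)) = -2*(-7 - 18) = -2*(-25) = 50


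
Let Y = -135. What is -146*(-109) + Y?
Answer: 15779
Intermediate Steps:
-146*(-109) + Y = -146*(-109) - 135 = 15914 - 135 = 15779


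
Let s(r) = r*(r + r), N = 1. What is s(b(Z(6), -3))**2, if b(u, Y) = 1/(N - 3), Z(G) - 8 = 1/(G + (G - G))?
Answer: 1/4 ≈ 0.25000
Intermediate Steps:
Z(G) = 8 + 1/G (Z(G) = 8 + 1/(G + (G - G)) = 8 + 1/(G + 0) = 8 + 1/G)
b(u, Y) = -1/2 (b(u, Y) = 1/(1 - 3) = 1/(-2) = -1/2)
s(r) = 2*r**2 (s(r) = r*(2*r) = 2*r**2)
s(b(Z(6), -3))**2 = (2*(-1/2)**2)**2 = (2*(1/4))**2 = (1/2)**2 = 1/4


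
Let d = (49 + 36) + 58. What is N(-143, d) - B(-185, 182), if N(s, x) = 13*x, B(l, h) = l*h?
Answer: 35529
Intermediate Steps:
d = 143 (d = 85 + 58 = 143)
B(l, h) = h*l
N(-143, d) - B(-185, 182) = 13*143 - 182*(-185) = 1859 - 1*(-33670) = 1859 + 33670 = 35529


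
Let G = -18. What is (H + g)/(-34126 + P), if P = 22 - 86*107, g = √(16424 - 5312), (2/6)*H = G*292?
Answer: 7884/21653 - √2778/21653 ≈ 0.36167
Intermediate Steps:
H = -15768 (H = 3*(-18*292) = 3*(-5256) = -15768)
g = 2*√2778 (g = √11112 = 2*√2778 ≈ 105.41)
P = -9180 (P = 22 - 9202 = -9180)
(H + g)/(-34126 + P) = (-15768 + 2*√2778)/(-34126 - 9180) = (-15768 + 2*√2778)/(-43306) = (-15768 + 2*√2778)*(-1/43306) = 7884/21653 - √2778/21653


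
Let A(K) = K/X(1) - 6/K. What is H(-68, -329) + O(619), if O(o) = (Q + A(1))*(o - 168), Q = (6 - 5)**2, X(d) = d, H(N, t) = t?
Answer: -2133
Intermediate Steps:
A(K) = K - 6/K (A(K) = K/1 - 6/K = K*1 - 6/K = K - 6/K)
Q = 1 (Q = 1**2 = 1)
O(o) = 672 - 4*o (O(o) = (1 + (1 - 6/1))*(o - 168) = (1 + (1 - 6*1))*(-168 + o) = (1 + (1 - 6))*(-168 + o) = (1 - 5)*(-168 + o) = -4*(-168 + o) = 672 - 4*o)
H(-68, -329) + O(619) = -329 + (672 - 4*619) = -329 + (672 - 2476) = -329 - 1804 = -2133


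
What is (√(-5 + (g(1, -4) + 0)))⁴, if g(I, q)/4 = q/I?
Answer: 441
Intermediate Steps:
g(I, q) = 4*q/I (g(I, q) = 4*(q/I) = 4*q/I)
(√(-5 + (g(1, -4) + 0)))⁴ = (√(-5 + (4*(-4)/1 + 0)))⁴ = (√(-5 + (4*(-4)*1 + 0)))⁴ = (√(-5 + (-16 + 0)))⁴ = (√(-5 - 16))⁴ = (√(-21))⁴ = (I*√21)⁴ = 441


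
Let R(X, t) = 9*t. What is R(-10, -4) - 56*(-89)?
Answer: 4948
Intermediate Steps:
R(-10, -4) - 56*(-89) = 9*(-4) - 56*(-89) = -36 + 4984 = 4948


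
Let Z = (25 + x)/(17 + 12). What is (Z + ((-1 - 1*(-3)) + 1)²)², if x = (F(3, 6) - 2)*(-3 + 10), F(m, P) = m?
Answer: 85849/841 ≈ 102.08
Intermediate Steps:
x = 7 (x = (3 - 2)*(-3 + 10) = 1*7 = 7)
Z = 32/29 (Z = (25 + 7)/(17 + 12) = 32/29 ≈ 1.1034)
(Z + ((-1 - 1*(-3)) + 1)²)² = (32/29 + ((-1 - 1*(-3)) + 1)²)² = (32/29 + ((-1 + 3) + 1)²)² = (32/29 + (2 + 1)²)² = (32/29 + 3²)² = (32/29 + 9)² = (293/29)² = 85849/841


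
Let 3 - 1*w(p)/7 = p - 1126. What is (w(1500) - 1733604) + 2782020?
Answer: 1045819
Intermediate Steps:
w(p) = 7903 - 7*p (w(p) = 21 - 7*(p - 1126) = 21 - 7*(-1126 + p) = 21 + (7882 - 7*p) = 7903 - 7*p)
(w(1500) - 1733604) + 2782020 = ((7903 - 7*1500) - 1733604) + 2782020 = ((7903 - 10500) - 1733604) + 2782020 = (-2597 - 1733604) + 2782020 = -1736201 + 2782020 = 1045819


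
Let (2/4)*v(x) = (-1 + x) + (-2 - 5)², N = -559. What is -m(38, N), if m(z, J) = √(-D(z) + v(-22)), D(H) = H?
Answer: -√14 ≈ -3.7417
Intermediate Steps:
v(x) = 96 + 2*x (v(x) = 2*((-1 + x) + (-2 - 5)²) = 2*((-1 + x) + (-7)²) = 2*((-1 + x) + 49) = 2*(48 + x) = 96 + 2*x)
m(z, J) = √(52 - z) (m(z, J) = √(-z + (96 + 2*(-22))) = √(-z + (96 - 44)) = √(-z + 52) = √(52 - z))
-m(38, N) = -√(52 - 1*38) = -√(52 - 38) = -√14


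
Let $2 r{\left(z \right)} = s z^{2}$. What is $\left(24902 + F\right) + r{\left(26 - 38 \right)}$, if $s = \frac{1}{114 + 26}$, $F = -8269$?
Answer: $\frac{582173}{35} \approx 16634.0$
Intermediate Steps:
$s = \frac{1}{140} \approx 0.0071429$
$r{\left(z \right)} = \frac{z^{2}}{280}$ ($r{\left(z \right)} = \frac{\frac{1}{140} z^{2}}{2} = \frac{z^{2}}{280}$)
$\left(24902 + F\right) + r{\left(26 - 38 \right)} = \left(24902 - 8269\right) + \frac{\left(26 - 38\right)^{2}}{280} = 16633 + \frac{\left(-12\right)^{2}}{280} = 16633 + \frac{1}{280} \cdot 144 = 16633 + \frac{18}{35} = \frac{582173}{35}$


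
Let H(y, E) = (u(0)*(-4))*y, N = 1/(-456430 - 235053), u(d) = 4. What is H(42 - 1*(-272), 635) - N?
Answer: -3474010591/691483 ≈ -5024.0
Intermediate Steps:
N = -1/691483 (N = 1/(-691483) = -1/691483 ≈ -1.4462e-6)
H(y, E) = -16*y (H(y, E) = (4*(-4))*y = -16*y)
H(42 - 1*(-272), 635) - N = -16*(42 - 1*(-272)) - 1*(-1/691483) = -16*(42 + 272) + 1/691483 = -16*314 + 1/691483 = -5024 + 1/691483 = -3474010591/691483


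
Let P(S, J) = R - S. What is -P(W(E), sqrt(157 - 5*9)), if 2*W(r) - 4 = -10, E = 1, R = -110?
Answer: 107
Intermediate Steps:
W(r) = -3 (W(r) = 2 + (1/2)*(-10) = 2 - 5 = -3)
P(S, J) = -110 - S
-P(W(E), sqrt(157 - 5*9)) = -(-110 - 1*(-3)) = -(-110 + 3) = -1*(-107) = 107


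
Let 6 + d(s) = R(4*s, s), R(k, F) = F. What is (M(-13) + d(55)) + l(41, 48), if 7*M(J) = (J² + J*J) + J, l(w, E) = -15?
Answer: 563/7 ≈ 80.429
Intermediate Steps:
M(J) = J/7 + 2*J²/7 (M(J) = ((J² + J*J) + J)/7 = ((J² + J²) + J)/7 = (2*J² + J)/7 = (J + 2*J²)/7 = J/7 + 2*J²/7)
d(s) = -6 + s
(M(-13) + d(55)) + l(41, 48) = ((⅐)*(-13)*(1 + 2*(-13)) + (-6 + 55)) - 15 = ((⅐)*(-13)*(1 - 26) + 49) - 15 = ((⅐)*(-13)*(-25) + 49) - 15 = (325/7 + 49) - 15 = 668/7 - 15 = 563/7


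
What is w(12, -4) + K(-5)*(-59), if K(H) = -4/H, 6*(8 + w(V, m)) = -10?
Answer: -853/15 ≈ -56.867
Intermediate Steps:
w(V, m) = -29/3 (w(V, m) = -8 + (⅙)*(-10) = -8 - 5/3 = -29/3)
w(12, -4) + K(-5)*(-59) = -29/3 - 4/(-5)*(-59) = -29/3 - 4*(-⅕)*(-59) = -29/3 + (⅘)*(-59) = -29/3 - 236/5 = -853/15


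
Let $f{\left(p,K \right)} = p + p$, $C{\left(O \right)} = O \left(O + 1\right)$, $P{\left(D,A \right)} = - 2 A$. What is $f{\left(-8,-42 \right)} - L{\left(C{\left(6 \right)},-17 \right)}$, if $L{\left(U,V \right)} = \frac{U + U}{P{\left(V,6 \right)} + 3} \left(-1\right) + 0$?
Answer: $- \frac{76}{3} \approx -25.333$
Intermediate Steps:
$C{\left(O \right)} = O \left(1 + O\right)$
$L{\left(U,V \right)} = \frac{2 U}{9}$ ($L{\left(U,V \right)} = \frac{U + U}{\left(-2\right) 6 + 3} \left(-1\right) + 0 = \frac{2 U}{-12 + 3} \left(-1\right) + 0 = \frac{2 U}{-9} \left(-1\right) + 0 = 2 U \left(- \frac{1}{9}\right) \left(-1\right) + 0 = - \frac{2 U}{9} \left(-1\right) + 0 = \frac{2 U}{9} + 0 = \frac{2 U}{9}$)
$f{\left(p,K \right)} = 2 p$
$f{\left(-8,-42 \right)} - L{\left(C{\left(6 \right)},-17 \right)} = 2 \left(-8\right) - \frac{2 \cdot 6 \left(1 + 6\right)}{9} = -16 - \frac{2 \cdot 6 \cdot 7}{9} = -16 - \frac{2}{9} \cdot 42 = -16 - \frac{28}{3} = - \frac{76}{3}$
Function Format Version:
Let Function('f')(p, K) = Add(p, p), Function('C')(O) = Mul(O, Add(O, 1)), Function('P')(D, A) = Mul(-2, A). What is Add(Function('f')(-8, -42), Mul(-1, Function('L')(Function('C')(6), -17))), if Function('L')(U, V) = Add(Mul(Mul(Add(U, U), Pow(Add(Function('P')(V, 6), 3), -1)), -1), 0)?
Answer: Rational(-76, 3) ≈ -25.333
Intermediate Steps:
Function('C')(O) = Mul(O, Add(1, O))
Function('L')(U, V) = Mul(Rational(2, 9), U) (Function('L')(U, V) = Add(Mul(Mul(Add(U, U), Pow(Add(Mul(-2, 6), 3), -1)), -1), 0) = Add(Mul(Mul(Mul(2, U), Pow(Add(-12, 3), -1)), -1), 0) = Add(Mul(Mul(Mul(2, U), Pow(-9, -1)), -1), 0) = Add(Mul(Mul(Mul(2, U), Rational(-1, 9)), -1), 0) = Add(Mul(Mul(Rational(-2, 9), U), -1), 0) = Add(Mul(Rational(2, 9), U), 0) = Mul(Rational(2, 9), U))
Function('f')(p, K) = Mul(2, p)
Add(Function('f')(-8, -42), Mul(-1, Function('L')(Function('C')(6), -17))) = Add(Mul(2, -8), Mul(-1, Mul(Rational(2, 9), Mul(6, Add(1, 6))))) = Add(-16, Mul(-1, Mul(Rational(2, 9), Mul(6, 7)))) = Add(-16, Mul(-1, Mul(Rational(2, 9), 42))) = Add(-16, Mul(-1, Rational(28, 3))) = Add(-16, Rational(-28, 3)) = Rational(-76, 3)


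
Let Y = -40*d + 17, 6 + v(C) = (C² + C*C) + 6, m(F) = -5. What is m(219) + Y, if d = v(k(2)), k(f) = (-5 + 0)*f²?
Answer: -31988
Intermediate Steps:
k(f) = -5*f²
v(C) = 2*C² (v(C) = -6 + ((C² + C*C) + 6) = -6 + ((C² + C²) + 6) = -6 + (2*C² + 6) = -6 + (6 + 2*C²) = 2*C²)
d = 800 (d = 2*(-5*2²)² = 2*(-5*4)² = 2*(-20)² = 2*400 = 800)
Y = -31983 (Y = -40*800 + 17 = -32000 + 17 = -31983)
m(219) + Y = -5 - 31983 = -31988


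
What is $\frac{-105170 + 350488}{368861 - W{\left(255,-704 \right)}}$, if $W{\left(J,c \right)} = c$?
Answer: $\frac{245318}{369565} \approx 0.6638$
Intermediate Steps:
$\frac{-105170 + 350488}{368861 - W{\left(255,-704 \right)}} = \frac{-105170 + 350488}{368861 - -704} = \frac{245318}{368861 + 704} = \frac{245318}{369565}$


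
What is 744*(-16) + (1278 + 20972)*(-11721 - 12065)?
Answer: -529250404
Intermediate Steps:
744*(-16) + (1278 + 20972)*(-11721 - 12065) = -11904 + 22250*(-23786) = -11904 - 529238500 = -529250404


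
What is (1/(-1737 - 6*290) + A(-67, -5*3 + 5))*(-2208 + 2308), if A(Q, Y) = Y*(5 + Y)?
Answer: 17384900/3477 ≈ 5000.0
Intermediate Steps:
(1/(-1737 - 6*290) + A(-67, -5*3 + 5))*(-2208 + 2308) = (1/(-1737 - 6*290) + (-5*3 + 5)*(5 + (-5*3 + 5)))*(-2208 + 2308) = (1/(-1737 - 1740) + (-15 + 5)*(5 + (-15 + 5)))*100 = (1/(-3477) - 10*(5 - 10))*100 = (-1/3477 - 10*(-5))*100 = (-1/3477 + 50)*100 = (173849/3477)*100 = 17384900/3477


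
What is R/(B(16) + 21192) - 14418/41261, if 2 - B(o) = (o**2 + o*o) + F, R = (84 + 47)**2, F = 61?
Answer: 410766443/850843081 ≈ 0.48278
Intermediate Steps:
R = 17161 (R = 131**2 = 17161)
B(o) = -59 - 2*o**2 (B(o) = 2 - ((o**2 + o*o) + 61) = 2 - ((o**2 + o**2) + 61) = 2 - (2*o**2 + 61) = 2 - (61 + 2*o**2) = 2 + (-61 - 2*o**2) = -59 - 2*o**2)
R/(B(16) + 21192) - 14418/41261 = 17161/((-59 - 2*16**2) + 21192) - 14418/41261 = 17161/((-59 - 2*256) + 21192) - 14418*1/41261 = 17161/((-59 - 512) + 21192) - 14418/41261 = 17161/(-571 + 21192) - 14418/41261 = 17161/20621 - 14418/41261 = 410766443/850843081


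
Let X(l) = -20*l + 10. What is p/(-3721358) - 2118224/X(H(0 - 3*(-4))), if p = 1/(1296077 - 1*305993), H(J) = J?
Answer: 3902252637087823949/423712556618280 ≈ 9209.7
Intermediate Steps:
X(l) = 10 - 20*l
p = 1/990084 (p = 1/(1296077 - 305993) = 1/990084 ≈ 1.0100e-6)
p/(-3721358) - 2118224/X(H(0 - 3*(-4))) = (1/990084)/(-3721358) - 2118224/(10 - 20*(0 - 3*(-4))) = (1/990084)*(-1/3721358) - 2118224/(10 - 20*(0 + 12)) = -1/3684457014072 - 2118224/(10 - 20*12) = -1/3684457014072 - 2118224/(10 - 240) = -1/3684457014072 - 2118224/(-230) = -1/3684457014072 - 2118224*(-1/230) = -1/3684457014072 + 1059112/115 = 3902252637087823949/423712556618280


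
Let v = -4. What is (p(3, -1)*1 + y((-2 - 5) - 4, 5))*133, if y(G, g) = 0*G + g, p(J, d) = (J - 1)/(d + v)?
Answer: 3059/5 ≈ 611.80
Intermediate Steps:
p(J, d) = (-1 + J)/(-4 + d) (p(J, d) = (J - 1)/(d - 4) = (-1 + J)/(-4 + d))
y(G, g) = g (y(G, g) = 0 + g = g)
(p(3, -1)*1 + y((-2 - 5) - 4, 5))*133 = (((-1 + 3)/(-4 - 1))*1 + 5)*133 = ((2/(-5))*1 + 5)*133 = (-1/5*2*1 + 5)*133 = (-2/5*1 + 5)*133 = (-2/5 + 5)*133 = (23/5)*133 = 3059/5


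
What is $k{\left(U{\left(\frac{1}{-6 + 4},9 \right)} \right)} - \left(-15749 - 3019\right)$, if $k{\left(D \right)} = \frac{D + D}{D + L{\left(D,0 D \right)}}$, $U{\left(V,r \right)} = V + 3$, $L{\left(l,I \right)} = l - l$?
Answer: $18770$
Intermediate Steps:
$L{\left(l,I \right)} = 0$
$U{\left(V,r \right)} = 3 + V$
$k{\left(D \right)} = 2$ ($k{\left(D \right)} = \frac{D + D}{D + 0} = \frac{2 D}{D} = 2$)
$k{\left(U{\left(\frac{1}{-6 + 4},9 \right)} \right)} - \left(-15749 - 3019\right) = 2 - \left(-15749 - 3019\right) = 2 - -18768 = 2 + 18768 = 18770$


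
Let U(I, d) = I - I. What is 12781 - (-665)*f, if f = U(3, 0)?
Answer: 12781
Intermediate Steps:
U(I, d) = 0
f = 0
12781 - (-665)*f = 12781 - (-665)*0 = 12781 - 1*0 = 12781 + 0 = 12781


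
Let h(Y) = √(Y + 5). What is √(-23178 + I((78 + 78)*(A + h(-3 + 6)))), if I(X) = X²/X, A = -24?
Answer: √(-26922 + 312*√2) ≈ 162.73*I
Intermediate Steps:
h(Y) = √(5 + Y)
I(X) = X
√(-23178 + I((78 + 78)*(A + h(-3 + 6)))) = √(-23178 + (78 + 78)*(-24 + √(5 + (-3 + 6)))) = √(-23178 + 156*(-24 + √(5 + 3))) = √(-23178 + 156*(-24 + √8)) = √(-23178 + 156*(-24 + 2*√2)) = √(-23178 + (-3744 + 312*√2)) = √(-26922 + 312*√2)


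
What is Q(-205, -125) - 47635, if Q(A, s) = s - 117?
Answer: -47877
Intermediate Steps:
Q(A, s) = -117 + s
Q(-205, -125) - 47635 = (-117 - 125) - 47635 = -242 - 47635 = -47877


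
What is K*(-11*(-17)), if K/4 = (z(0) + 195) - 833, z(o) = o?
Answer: -477224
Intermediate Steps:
K = -2552 (K = 4*((0 + 195) - 833) = 4*(195 - 833) = 4*(-638) = -2552)
K*(-11*(-17)) = -(-28072)*(-17) = -2552*187 = -477224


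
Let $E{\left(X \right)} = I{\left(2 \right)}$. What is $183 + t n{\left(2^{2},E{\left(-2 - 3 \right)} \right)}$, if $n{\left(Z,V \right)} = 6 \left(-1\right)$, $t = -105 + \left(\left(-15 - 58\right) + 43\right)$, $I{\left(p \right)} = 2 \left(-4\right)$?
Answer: $993$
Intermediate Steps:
$I{\left(p \right)} = -8$
$E{\left(X \right)} = -8$
$t = -135$ ($t = -105 + \left(-73 + 43\right) = -105 - 30 = -135$)
$n{\left(Z,V \right)} = -6$
$183 + t n{\left(2^{2},E{\left(-2 - 3 \right)} \right)} = 183 - -810 = 183 + 810 = 993$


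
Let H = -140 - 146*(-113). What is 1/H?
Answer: 1/16358 ≈ 6.1132e-5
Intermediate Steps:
H = 16358 (H = -140 + 16498 = 16358)
1/H = 1/16358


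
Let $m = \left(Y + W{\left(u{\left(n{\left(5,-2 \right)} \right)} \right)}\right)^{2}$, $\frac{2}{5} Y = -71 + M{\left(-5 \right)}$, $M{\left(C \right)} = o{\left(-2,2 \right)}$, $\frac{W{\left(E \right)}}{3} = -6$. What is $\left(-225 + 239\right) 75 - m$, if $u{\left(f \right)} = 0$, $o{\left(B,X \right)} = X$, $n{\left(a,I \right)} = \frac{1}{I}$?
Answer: $- \frac{140961}{4} \approx -35240.0$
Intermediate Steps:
$W{\left(E \right)} = -18$ ($W{\left(E \right)} = 3 \left(-6\right) = -18$)
$M{\left(C \right)} = 2$
$Y = - \frac{345}{2}$ ($Y = \frac{5 \left(-71 + 2\right)}{2} = \frac{5}{2} \left(-69\right) = - \frac{345}{2} \approx -172.5$)
$m = \frac{145161}{4}$ ($m = \left(- \frac{345}{2} - 18\right)^{2} = \left(- \frac{381}{2}\right)^{2} = \frac{145161}{4} \approx 36290.0$)
$\left(-225 + 239\right) 75 - m = \left(-225 + 239\right) 75 - \frac{145161}{4} = 14 \cdot 75 - \frac{145161}{4} = 1050 - \frac{145161}{4} = - \frac{140961}{4}$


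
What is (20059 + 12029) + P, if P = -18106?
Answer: 13982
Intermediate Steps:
(20059 + 12029) + P = (20059 + 12029) - 18106 = 32088 - 18106 = 13982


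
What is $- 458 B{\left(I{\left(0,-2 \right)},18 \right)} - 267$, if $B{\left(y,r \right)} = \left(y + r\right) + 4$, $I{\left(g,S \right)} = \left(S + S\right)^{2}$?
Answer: $-17671$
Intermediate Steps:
$I{\left(g,S \right)} = 4 S^{2}$ ($I{\left(g,S \right)} = \left(2 S\right)^{2} = 4 S^{2}$)
$B{\left(y,r \right)} = 4 + r + y$ ($B{\left(y,r \right)} = \left(r + y\right) + 4 = 4 + r + y$)
$- 458 B{\left(I{\left(0,-2 \right)},18 \right)} - 267 = - 458 \left(4 + 18 + 4 \left(-2\right)^{2}\right) - 267 = - 458 \left(4 + 18 + 4 \cdot 4\right) - 267 = - 458 \left(4 + 18 + 16\right) - 267 = \left(-458\right) 38 - 267 = -17404 - 267 = -17671$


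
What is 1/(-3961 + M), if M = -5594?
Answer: -1/9555 ≈ -0.00010466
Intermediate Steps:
1/(-3961 + M) = 1/(-3961 - 5594) = 1/(-9555) = -1/9555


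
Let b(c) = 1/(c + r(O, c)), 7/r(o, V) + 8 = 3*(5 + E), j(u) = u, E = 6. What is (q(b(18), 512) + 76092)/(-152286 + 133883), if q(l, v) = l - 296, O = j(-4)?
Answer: -34638797/8410171 ≈ -4.1187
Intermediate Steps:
O = -4
r(o, V) = 7/25 (r(o, V) = 7/(-8 + 3*(5 + 6)) = 7/(-8 + 3*11) = 7/(-8 + 33) = 7/25)
b(c) = 1/(7/25 + c) (b(c) = 1/(c + 7/25) = 1/(7/25 + c))
q(l, v) = -296 + l
(q(b(18), 512) + 76092)/(-152286 + 133883) = ((-296 + 25/(7 + 25*18)) + 76092)/(-152286 + 133883) = ((-296 + 25/(7 + 450)) + 76092)/(-18403) = ((-296 + 25/457) + 76092)*(-1/18403) = (-135247/457 + 76092)*(-1/18403) = (34638797/457)*(-1/18403) = -34638797/8410171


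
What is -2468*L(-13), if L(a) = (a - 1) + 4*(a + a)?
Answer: 291224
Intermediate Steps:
L(a) = -1 + 9*a (L(a) = (-1 + a) + 4*(2*a) = (-1 + a) + 8*a = -1 + 9*a)
-2468*L(-13) = -2468*(-1 + 9*(-13)) = -2468*(-1 - 117) = -2468*(-118) = 291224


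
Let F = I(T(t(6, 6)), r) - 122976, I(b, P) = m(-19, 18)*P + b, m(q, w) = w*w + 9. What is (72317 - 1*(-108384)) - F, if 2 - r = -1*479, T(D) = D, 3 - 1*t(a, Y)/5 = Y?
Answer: 143519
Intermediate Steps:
t(a, Y) = 15 - 5*Y
m(q, w) = 9 + w² (m(q, w) = w² + 9 = 9 + w²)
r = 481 (r = 2 - (-1)*479 = 2 - 1*(-479) = 2 + 479 = 481)
I(b, P) = b + 333*P (I(b, P) = (9 + 18²)*P + b = (9 + 324)*P + b = 333*P + b = b + 333*P)
F = 37182 (F = ((15 - 5*6) + 333*481) - 122976 = ((15 - 30) + 160173) - 122976 = (-15 + 160173) - 122976 = 160158 - 122976 = 37182)
(72317 - 1*(-108384)) - F = (72317 - 1*(-108384)) - 1*37182 = (72317 + 108384) - 37182 = 180701 - 37182 = 143519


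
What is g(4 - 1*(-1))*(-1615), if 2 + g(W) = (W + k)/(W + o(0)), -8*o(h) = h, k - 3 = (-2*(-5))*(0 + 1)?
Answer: -2584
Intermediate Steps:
k = 13 (k = 3 + (-2*(-5))*(0 + 1) = 3 + 10*1 = 3 + 10 = 13)
o(h) = -h/8
g(W) = -2 + (13 + W)/W (g(W) = -2 + (W + 13)/(W - 1/8*0) = -2 + (13 + W)/(W + 0) = -2 + (13 + W)/W)
g(4 - 1*(-1))*(-1615) = ((13 - (4 - 1*(-1)))/(4 - 1*(-1)))*(-1615) = ((13 - (4 + 1))/(4 + 1))*(-1615) = ((13 - 1*5)/5)*(-1615) = ((13 - 5)/5)*(-1615) = ((1/5)*8)*(-1615) = (8/5)*(-1615) = -2584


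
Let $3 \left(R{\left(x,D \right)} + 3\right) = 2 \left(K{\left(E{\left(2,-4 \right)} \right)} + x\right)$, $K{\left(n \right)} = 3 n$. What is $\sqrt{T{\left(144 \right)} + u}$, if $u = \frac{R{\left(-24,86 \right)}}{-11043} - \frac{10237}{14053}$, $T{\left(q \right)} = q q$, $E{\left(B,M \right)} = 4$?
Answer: $\frac{8 \sqrt{866960880490454919}}{51729093} \approx 144.0$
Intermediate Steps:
$T{\left(q \right)} = q^{2}$
$R{\left(x,D \right)} = 5 + \frac{2 x}{3}$ ($R{\left(x,D \right)} = -3 + \frac{2 \left(3 \cdot 4 + x\right)}{3} = -3 + \frac{2 \left(12 + x\right)}{3} = -3 + \frac{24 + 2 x}{3} = -3 + \left(8 + \frac{2 x}{3}\right) = 5 + \frac{2 x}{3}$)
$u = - \frac{112892608}{155187279}$ ($u = \frac{5 + \frac{2}{3} \left(-24\right)}{-11043} - \frac{10237}{14053} = \left(5 - 16\right) \left(- \frac{1}{11043}\right) - \frac{10237}{14053} = \left(-11\right) \left(- \frac{1}{11043}\right) - \frac{10237}{14053} = \frac{11}{11043} - \frac{10237}{14053} = - \frac{112892608}{155187279} \approx -0.72746$)
$\sqrt{T{\left(144 \right)} + u} = \sqrt{144^{2} - \frac{112892608}{155187279}} = \sqrt{20736 - \frac{112892608}{155187279}} = \sqrt{\frac{3217850524736}{155187279}} = \frac{8 \sqrt{866960880490454919}}{51729093}$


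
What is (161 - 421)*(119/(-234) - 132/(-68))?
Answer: -56990/153 ≈ -372.48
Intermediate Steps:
(161 - 421)*(119/(-234) - 132/(-68)) = -260*(119*(-1/234) - 132*(-1/68)) = -260*(-119/234 + 33/17) = -260*5699/3978 = -56990/153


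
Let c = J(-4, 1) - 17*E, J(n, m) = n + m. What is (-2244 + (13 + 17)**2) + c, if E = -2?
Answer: -1313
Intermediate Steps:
J(n, m) = m + n
c = 31 (c = (1 - 4) - 17*(-2) = -3 + 34 = 31)
(-2244 + (13 + 17)**2) + c = (-2244 + (13 + 17)**2) + 31 = (-2244 + 30**2) + 31 = (-2244 + 900) + 31 = -1344 + 31 = -1313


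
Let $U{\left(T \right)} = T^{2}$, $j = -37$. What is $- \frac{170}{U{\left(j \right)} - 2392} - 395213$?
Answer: $- \frac{404302729}{1023} \approx -3.9521 \cdot 10^{5}$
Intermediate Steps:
$- \frac{170}{U{\left(j \right)} - 2392} - 395213 = - \frac{170}{\left(-37\right)^{2} - 2392} - 395213 = - \frac{170}{1369 - 2392} - 395213 = - \frac{170}{-1023} - 395213 = \left(-170\right) \left(- \frac{1}{1023}\right) - 395213 = \frac{170}{1023} - 395213 = - \frac{404302729}{1023}$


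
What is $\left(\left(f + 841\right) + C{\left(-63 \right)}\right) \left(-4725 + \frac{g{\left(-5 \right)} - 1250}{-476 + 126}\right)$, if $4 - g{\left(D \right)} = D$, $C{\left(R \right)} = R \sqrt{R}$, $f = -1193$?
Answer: $\frac{290841584}{175} + \frac{44617743 i \sqrt{7}}{50} \approx 1.662 \cdot 10^{6} + 2.3609 \cdot 10^{6} i$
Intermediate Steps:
$C{\left(R \right)} = R^{\frac{3}{2}}$
$g{\left(D \right)} = 4 - D$
$\left(\left(f + 841\right) + C{\left(-63 \right)}\right) \left(-4725 + \frac{g{\left(-5 \right)} - 1250}{-476 + 126}\right) = \left(\left(-1193 + 841\right) + \left(-63\right)^{\frac{3}{2}}\right) \left(-4725 + \frac{\left(4 - -5\right) - 1250}{-476 + 126}\right) = \left(-352 - 189 i \sqrt{7}\right) \left(-4725 + \frac{\left(4 + 5\right) - 1250}{-350}\right) = \left(-352 - 189 i \sqrt{7}\right) \left(-4725 + \left(9 - 1250\right) \left(- \frac{1}{350}\right)\right) = \left(-352 - 189 i \sqrt{7}\right) \left(-4725 - - \frac{1241}{350}\right) = \left(-352 - 189 i \sqrt{7}\right) \left(-4725 + \frac{1241}{350}\right) = \left(-352 - 189 i \sqrt{7}\right) \left(- \frac{1652509}{350}\right) = \frac{290841584}{175} + \frac{44617743 i \sqrt{7}}{50}$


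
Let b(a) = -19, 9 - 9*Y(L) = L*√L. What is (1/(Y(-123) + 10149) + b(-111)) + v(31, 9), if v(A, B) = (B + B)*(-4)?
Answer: (-3731*√123 + 2770947*I)/(-30450*I + 41*√123) ≈ -91.0 - 1.4715e-6*I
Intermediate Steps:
Y(L) = 1 - L^(3/2)/9 (Y(L) = 1 - L*√L/9 = 1 - L^(3/2)/9)
v(A, B) = -8*B (v(A, B) = (2*B)*(-4) = -8*B)
(1/(Y(-123) + 10149) + b(-111)) + v(31, 9) = (1/((1 - (-41)*I*√123/3) + 10149) - 19) - 8*9 = (1/((1 - (-41)*I*√123/3) + 10149) - 19) - 72 = (1/((1 + 41*I*√123/3) + 10149) - 19) - 72 = (1/(10150 + 41*I*√123/3) - 19) - 72 = (-19 + 1/(10150 + 41*I*√123/3)) - 72 = -91 + 1/(10150 + 41*I*√123/3)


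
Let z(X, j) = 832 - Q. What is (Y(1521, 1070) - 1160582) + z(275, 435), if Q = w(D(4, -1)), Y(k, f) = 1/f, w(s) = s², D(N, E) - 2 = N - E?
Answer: -1240984929/1070 ≈ -1.1598e+6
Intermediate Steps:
D(N, E) = 2 + N - E (D(N, E) = 2 + (N - E) = 2 + N - E)
Q = 49 (Q = (2 + 4 - 1*(-1))² = (2 + 4 + 1)² = 7² = 49)
z(X, j) = 783 (z(X, j) = 832 - 1*49 = 832 - 49 = 783)
(Y(1521, 1070) - 1160582) + z(275, 435) = (1/1070 - 1160582) + 783 = -1241822739/1070 + 783 = -1240984929/1070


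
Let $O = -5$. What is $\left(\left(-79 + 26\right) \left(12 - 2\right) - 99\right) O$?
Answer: $3145$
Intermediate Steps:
$\left(\left(-79 + 26\right) \left(12 - 2\right) - 99\right) O = \left(\left(-79 + 26\right) \left(12 - 2\right) - 99\right) \left(-5\right) = \left(- 53 \left(12 - 2\right) - 99\right) \left(-5\right) = \left(\left(-53\right) 10 - 99\right) \left(-5\right) = \left(-530 - 99\right) \left(-5\right) = \left(-629\right) \left(-5\right) = 3145$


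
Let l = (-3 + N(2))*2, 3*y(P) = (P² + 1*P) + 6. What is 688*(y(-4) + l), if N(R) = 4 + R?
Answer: 8256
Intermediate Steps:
y(P) = 2 + P/3 + P²/3 (y(P) = ((P² + 1*P) + 6)/3 = ((P² + P) + 6)/3 = ((P + P²) + 6)/3 = (6 + P + P²)/3 = 2 + P/3 + P²/3)
l = 6 (l = (-3 + (4 + 2))*2 = (-3 + 6)*2 = 3*2 = 6)
688*(y(-4) + l) = 688*((2 + (⅓)*(-4) + (⅓)*(-4)²) + 6) = 688*((2 - 4/3 + (⅓)*16) + 6) = 688*((2 - 4/3 + 16/3) + 6) = 688*(6 + 6) = 688*12 = 8256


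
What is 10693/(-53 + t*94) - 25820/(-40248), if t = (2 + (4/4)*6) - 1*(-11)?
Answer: 118779481/17437446 ≈ 6.8117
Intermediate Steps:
t = 19 (t = (2 + (4*(¼))*6) + 11 = (2 + 1*6) + 11 = (2 + 6) + 11 = 8 + 11 = 19)
10693/(-53 + t*94) - 25820/(-40248) = 10693/(-53 + 19*94) - 25820/(-40248) = 10693/(-53 + 1786) - 25820*(-1/40248) = 10693/1733 + 6455/10062 = 118779481/17437446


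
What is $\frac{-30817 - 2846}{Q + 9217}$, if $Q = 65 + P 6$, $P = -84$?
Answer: $- \frac{1603}{418} \approx -3.8349$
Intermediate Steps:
$Q = -439$ ($Q = 65 - 504 = -439$)
$\frac{-30817 - 2846}{Q + 9217} = \frac{-30817 - 2846}{-439 + 9217} = \frac{-30817 - 2846}{8778} = \left(-30817 - 2846\right) \frac{1}{8778} = \left(-33663\right) \frac{1}{8778} = - \frac{1603}{418}$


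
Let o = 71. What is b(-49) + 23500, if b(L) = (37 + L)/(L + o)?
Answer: 258494/11 ≈ 23499.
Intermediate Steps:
b(L) = (37 + L)/(71 + L) (b(L) = (37 + L)/(L + 71) = (37 + L)/(71 + L))
b(-49) + 23500 = (37 - 49)/(71 - 49) + 23500 = -12/22 + 23500 = (1/22)*(-12) + 23500 = -6/11 + 23500 = 258494/11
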